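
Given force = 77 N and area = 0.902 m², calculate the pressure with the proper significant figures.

pressure = 77 N ÷ 0.902 m² = 85.3658536585… Pa.
77 has 2 significant figures; 0.902 has 3.
Division/multiplication keeps the fewest: 2 significant figures.
Rounded: 85 Pa.

85 Pa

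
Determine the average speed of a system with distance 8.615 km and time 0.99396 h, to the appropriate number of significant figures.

average speed = 8.615 km ÷ 0.99396 h = 8.66735079882… km/h.
8.615 has 4 significant figures; 0.99396 has 5.
Division/multiplication keeps the fewest: 4 significant figures.
Rounded: 8.667 km/h.

8.667 km/h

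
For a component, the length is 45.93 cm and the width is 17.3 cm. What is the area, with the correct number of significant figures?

795 cm²

area = 45.93 cm × 17.3 cm = 794.589 cm².
45.93 has 4 significant figures; 17.3 has 3.
Division/multiplication keeps the fewest: 3 significant figures.
Rounded: 795 cm².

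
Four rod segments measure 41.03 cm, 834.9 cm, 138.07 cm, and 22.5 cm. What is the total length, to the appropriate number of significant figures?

41.03 cm + 834.9 cm + 138.07 cm + 22.5 cm = 1036.50 cm.
Addition/subtraction keeps the fewest decimal places: 41.03 → 2 decimal places, 834.9 → 1 decimal place, 138.07 → 2 decimal places, 22.5 → 1 decimal place; limit is 1.
Rounded to 1 decimal place: 1036.5 cm.

1036.5 cm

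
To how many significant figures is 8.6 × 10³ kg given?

2

8.6 × 10³: in scientific notation every digit of the coefficient is significant.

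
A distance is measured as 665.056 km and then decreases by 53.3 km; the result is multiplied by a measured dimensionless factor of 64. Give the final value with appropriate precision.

3.9 × 10⁴ km

665.056 km − 53.3 km = 611.756 km; the difference is limited to 1 decimal place (4 s.f.).
Carrying full precision, 611.756 × 64 = 39152.384 km; 64 has 2 s.f., so the result keeps min(4, 2) = 2 s.f.
Rounded to 2 significant figures: 3.9 × 10⁴ km.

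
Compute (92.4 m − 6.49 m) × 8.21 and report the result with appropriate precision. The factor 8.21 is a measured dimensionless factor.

705 m

92.4 m − 6.49 m = 85.91 m; the difference is limited to 1 decimal place (3 s.f.).
Carrying full precision, 85.91 × 8.21 = 705.3211 m; 8.21 has 3 s.f., so the result keeps min(3, 3) = 3 s.f.
Rounded to 3 significant figures: 705 m.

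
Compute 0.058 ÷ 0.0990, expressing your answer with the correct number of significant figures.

0.058 ÷ 0.0990 = 0.585858585859…
Multiplication/division keeps the fewest significant figures: 0.058 → 2 s.f., 0.0990 → 3 s.f.; limit is 2.
Rounded to 2 significant figures: 0.59.

0.59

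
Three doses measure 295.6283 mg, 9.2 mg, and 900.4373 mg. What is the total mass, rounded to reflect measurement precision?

1205.3 mg

295.6283 mg + 9.2 mg + 900.4373 mg = 1205.2656 mg.
Addition/subtraction keeps the fewest decimal places: 295.6283 → 4 decimal places, 9.2 → 1 decimal place, 900.4373 → 4 decimal places; limit is 1.
Rounded to 1 decimal place: 1205.3 mg.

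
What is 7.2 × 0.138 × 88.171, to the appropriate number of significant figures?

88

7.2 × 0.138 × 88.171 = 87.6067056
Multiplication/division keeps the fewest significant figures: 7.2 → 2 s.f., 0.138 → 3 s.f., 88.171 → 5 s.f.; limit is 2.
Rounded to 2 significant figures: 88.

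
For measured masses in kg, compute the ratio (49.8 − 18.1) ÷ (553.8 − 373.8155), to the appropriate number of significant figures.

49.8 − 18.1 = 31.7, limited to 1 d.p. → 3 s.f.; 553.8 − 373.8155 = 179.9845, limited to 1 d.p. → 4 s.f.
Carrying full precision, 31.7 ÷ 179.9845 = 0.176126277541…; keep min(3, 4) = 3 s.f.
Rounded to 3 significant figures: 1.76 × 10⁻¹.

1.76 × 10⁻¹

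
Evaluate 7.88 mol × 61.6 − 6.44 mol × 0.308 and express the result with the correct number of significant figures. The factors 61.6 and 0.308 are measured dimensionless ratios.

4.83 × 10^2 mol

7.88 × 61.6 = 485.408 → 485 mol (3 s.f., last digit at the 10^0 place).
6.44 × 0.308 = 1.98352 → 1.98 mol (3 s.f., last digit at the 10^-2 place).
Difference: 483.42448 mol; keep the coarser place, 10^0.
Result: 4.83 × 10^2 mol.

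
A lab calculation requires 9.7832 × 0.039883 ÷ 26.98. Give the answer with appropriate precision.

0.01446

9.7832 × 0.039883 ÷ 26.98 = 0.0144619483173…
Multiplication/division keeps the fewest significant figures: 9.7832 → 5 s.f., 0.039883 → 5 s.f., 26.98 → 4 s.f.; limit is 4.
Rounded to 4 significant figures: 0.01446.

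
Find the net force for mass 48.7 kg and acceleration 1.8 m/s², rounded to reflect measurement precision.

net force = 48.7 kg × 1.8 m/s² = 87.66 N.
48.7 has 3 significant figures; 1.8 has 2.
Division/multiplication keeps the fewest: 2 significant figures.
Rounded: 88 N.

88 N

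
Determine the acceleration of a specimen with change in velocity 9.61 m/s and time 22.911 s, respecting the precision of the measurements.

0.419 m/s²

acceleration = 9.61 m/s ÷ 22.911 s = 0.419449172886… m/s².
9.61 has 3 significant figures; 22.911 has 5.
Division/multiplication keeps the fewest: 3 significant figures.
Rounded: 0.419 m/s².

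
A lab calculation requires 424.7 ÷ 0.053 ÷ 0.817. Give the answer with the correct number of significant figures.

9.8 × 10³

424.7 ÷ 0.053 ÷ 0.817 = 9808.08757304…
Multiplication/division keeps the fewest significant figures: 424.7 → 4 s.f., 0.053 → 2 s.f., 0.817 → 3 s.f.; limit is 2.
Rounded to 2 significant figures: 9.8 × 10³.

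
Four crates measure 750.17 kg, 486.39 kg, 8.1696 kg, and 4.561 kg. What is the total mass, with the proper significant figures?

1249.29 kg

750.17 kg + 486.39 kg + 8.1696 kg + 4.561 kg = 1249.2906 kg.
Addition/subtraction keeps the fewest decimal places: 750.17 → 2 decimal places, 486.39 → 2 decimal places, 8.1696 → 4 decimal places, 4.561 → 3 decimal places; limit is 2.
Rounded to 2 decimal places: 1249.29 kg.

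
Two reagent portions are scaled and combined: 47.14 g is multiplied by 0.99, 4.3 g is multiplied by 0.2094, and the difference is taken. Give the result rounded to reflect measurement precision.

47.14 × 0.99 = 46.6686 → 47 g (2 s.f., last digit at the 10^0 place).
4.3 × 0.2094 = 0.90042 → 0.90 g (2 s.f., last digit at the 10^-2 place).
Difference: 45.76818 g; keep the coarser place, 10^0.
Result: 46 g.

46 g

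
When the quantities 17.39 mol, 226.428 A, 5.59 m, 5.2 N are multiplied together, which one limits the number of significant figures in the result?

5.2 N

17.39 mol → 4 s.f.; 226.428 A → 6 s.f.; 5.59 m → 3 s.f.; 5.2 N → 2 s.f.
The fewest is 2 significant figures, from 5.2 N.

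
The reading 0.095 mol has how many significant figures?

2

0.095: leading zeros are not significant.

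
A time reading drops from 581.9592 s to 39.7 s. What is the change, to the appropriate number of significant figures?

581.9592 s − 39.7 s = 542.2592 s.
Addition/subtraction keeps the fewest decimal places: 581.9592 → 4 decimal places, 39.7 → 1 decimal place; limit is 1.
Rounded to 1 decimal place: 542.3 s.

542.3 s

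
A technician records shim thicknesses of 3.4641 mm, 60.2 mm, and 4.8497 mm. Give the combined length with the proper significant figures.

68.5 mm

3.4641 mm + 60.2 mm + 4.8497 mm = 68.5138 mm.
Addition/subtraction keeps the fewest decimal places: 3.4641 → 4 decimal places, 60.2 → 1 decimal place, 4.8497 → 4 decimal places; limit is 1.
Rounded to 1 decimal place: 68.5 mm.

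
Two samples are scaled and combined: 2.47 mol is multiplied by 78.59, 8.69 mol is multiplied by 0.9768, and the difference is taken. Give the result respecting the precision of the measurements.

2.47 × 78.59 = 194.1173 → 194 mol (3 s.f., last digit at the 10^0 place).
8.69 × 0.9768 = 8.488392 → 8.49 mol (3 s.f., last digit at the 10^-2 place).
Difference: 185.628908 mol; keep the coarser place, 10^0.
Result: 186 mol.

186 mol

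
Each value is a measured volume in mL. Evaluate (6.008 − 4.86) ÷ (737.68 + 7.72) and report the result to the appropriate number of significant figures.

0.00154

6.008 − 4.86 = 1.148, limited to 2 d.p. → 3 s.f.; 737.68 + 7.72 = 745.40, limited to 2 d.p. → 5 s.f.
Carrying full precision, 1.148 ÷ 745.40 = 0.00154011269117…; keep min(3, 5) = 3 s.f.
Rounded to 3 significant figures: 0.00154.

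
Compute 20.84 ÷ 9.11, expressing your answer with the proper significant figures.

20.84 ÷ 9.11 = 2.2875960483…
Multiplication/division keeps the fewest significant figures: 20.84 → 4 s.f., 9.11 → 3 s.f.; limit is 3.
Rounded to 3 significant figures: 2.29.

2.29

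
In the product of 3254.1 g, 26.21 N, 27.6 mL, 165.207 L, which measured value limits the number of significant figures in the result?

27.6 mL

3254.1 g → 5 s.f.; 26.21 N → 4 s.f.; 27.6 mL → 3 s.f.; 165.207 L → 6 s.f.
The fewest is 3 significant figures, from 27.6 mL.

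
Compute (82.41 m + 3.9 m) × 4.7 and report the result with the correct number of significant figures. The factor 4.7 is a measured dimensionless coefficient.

4.1 × 10² m

82.41 m + 3.9 m = 86.31 m; the sum is limited to 1 decimal place (3 s.f.).
Carrying full precision, 86.31 × 4.7 = 405.657 m; 4.7 has 2 s.f., so the result keeps min(3, 2) = 2 s.f.
Rounded to 2 significant figures: 4.1 × 10² m.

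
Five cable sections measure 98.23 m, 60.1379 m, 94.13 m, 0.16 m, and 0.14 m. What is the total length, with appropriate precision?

2.5280 × 10^2 m

98.23 m + 60.1379 m + 94.13 m + 0.16 m + 0.14 m = 252.7979 m.
Addition/subtraction keeps the fewest decimal places: 98.23 → 2 decimal places, 60.1379 → 4 decimal places, 94.13 → 2 decimal places, 0.16 → 2 decimal places, 0.14 → 2 decimal places; limit is 2.
Rounded to 2 decimal places: 2.5280 × 10^2 m.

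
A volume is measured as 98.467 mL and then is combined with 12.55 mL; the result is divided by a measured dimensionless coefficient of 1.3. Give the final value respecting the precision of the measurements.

98.467 mL + 12.55 mL = 111.017 mL; the sum is limited to 2 decimal places (5 s.f.).
Carrying full precision, 111.017 ÷ 1.3 = 85.3976923077… mL; 1.3 has 2 s.f., so the result keeps min(5, 2) = 2 s.f.
Rounded to 2 significant figures: 85 mL.

85 mL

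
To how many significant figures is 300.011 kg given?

300.011: zeros between nonzero digits are significant.

6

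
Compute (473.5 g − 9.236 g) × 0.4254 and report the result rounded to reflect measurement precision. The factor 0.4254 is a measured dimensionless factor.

473.5 g − 9.236 g = 464.264 g; the difference is limited to 1 decimal place (4 s.f.).
Carrying full precision, 464.264 × 0.4254 = 197.4979056 g; 0.4254 has 4 s.f., so the result keeps min(4, 4) = 4 s.f.
Rounded to 4 significant figures: 197.5 g.

197.5 g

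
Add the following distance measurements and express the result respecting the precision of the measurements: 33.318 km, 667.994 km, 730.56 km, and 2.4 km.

1434.3 km

33.318 km + 667.994 km + 730.56 km + 2.4 km = 1434.272 km.
Addition/subtraction keeps the fewest decimal places: 33.318 → 3 decimal places, 667.994 → 3 decimal places, 730.56 → 2 decimal places, 2.4 → 1 decimal place; limit is 1.
Rounded to 1 decimal place: 1434.3 km.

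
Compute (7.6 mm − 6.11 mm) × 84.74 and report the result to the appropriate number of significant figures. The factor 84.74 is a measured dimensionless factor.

1.3 × 10² mm

7.6 mm − 6.11 mm = 1.49 mm; the difference is limited to 1 decimal place (2 s.f.).
Carrying full precision, 1.49 × 84.74 = 126.2626 mm; 84.74 has 4 s.f., so the result keeps min(2, 4) = 2 s.f.
Rounded to 2 significant figures: 1.3 × 10² mm.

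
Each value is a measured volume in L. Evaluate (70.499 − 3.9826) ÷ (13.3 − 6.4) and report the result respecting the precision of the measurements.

9.6

70.499 − 3.9826 = 66.5164, limited to 3 d.p. → 5 s.f.; 13.3 − 6.4 = 6.9, limited to 1 d.p. → 2 s.f.
Carrying full precision, 66.5164 ÷ 6.9 = 9.64005797101…; keep min(5, 2) = 2 s.f.
Rounded to 2 significant figures: 9.6.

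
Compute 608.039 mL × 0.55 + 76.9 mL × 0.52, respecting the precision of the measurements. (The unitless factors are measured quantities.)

608.039 × 0.55 = 334.42145 → 3.3 × 10² mL (2 s.f., last digit at the 10^1 place).
76.9 × 0.52 = 39.988 → 4.0 × 10¹ mL (2 s.f., last digit at the 10^0 place).
Sum: 374.40945 mL; keep the coarser place, 10^1.
Result: 3.7 × 10² mL.

3.7 × 10² mL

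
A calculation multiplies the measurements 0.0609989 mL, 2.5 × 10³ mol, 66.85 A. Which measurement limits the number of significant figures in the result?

2.5 × 10³ mol

0.0609989 mL → 6 s.f.; 2.5 × 10³ mol → 2 s.f.; 66.85 A → 4 s.f.
The fewest is 2 significant figures, from 2.5 × 10³ mol.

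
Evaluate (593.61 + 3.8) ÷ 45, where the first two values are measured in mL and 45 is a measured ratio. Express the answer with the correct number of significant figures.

593.61 mL + 3.8 mL = 597.41 mL; the sum is limited to 1 decimal place (4 s.f.).
Carrying full precision, 597.41 ÷ 45 = 13.2757777778… mL; 45 has 2 s.f., so the result keeps min(4, 2) = 2 s.f.
Rounded to 2 significant figures: 13 mL.

13 mL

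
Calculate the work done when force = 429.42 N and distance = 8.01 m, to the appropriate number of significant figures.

3.44 × 10^3 J

work done = 429.42 N × 8.01 m = 3439.6542 J.
429.42 has 5 significant figures; 8.01 has 3.
Division/multiplication keeps the fewest: 3 significant figures.
Rounded: 3.44 × 10^3 J.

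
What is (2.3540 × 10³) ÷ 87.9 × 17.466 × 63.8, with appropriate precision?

2.98 × 10⁴

(2.3540 × 10³) ÷ 87.9 × 17.466 × 63.8 = 29842.2605597…
Multiplication/division keeps the fewest significant figures: 2.3540 × 10³ → 5 s.f., 87.9 → 3 s.f., 17.466 → 5 s.f., 63.8 → 3 s.f.; limit is 3.
Rounded to 3 significant figures: 2.98 × 10⁴.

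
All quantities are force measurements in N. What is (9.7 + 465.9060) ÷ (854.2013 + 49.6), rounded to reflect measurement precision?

0.5262

9.7 + 465.9060 = 475.6060, limited to 1 d.p. → 4 s.f.; 854.2013 + 49.6 = 903.8013, limited to 1 d.p. → 4 s.f.
Carrying full precision, 475.6060 ÷ 903.8013 = 0.526228497348…; keep min(4, 4) = 4 s.f.
Rounded to 4 significant figures: 0.5262.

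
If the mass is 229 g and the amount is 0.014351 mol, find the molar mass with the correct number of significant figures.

1.60 × 10^4 g/mol

molar mass = 229 g ÷ 0.014351 mol = 15957.0761619… g/mol.
229 has 3 significant figures; 0.014351 has 5.
Division/multiplication keeps the fewest: 3 significant figures.
Rounded: 1.60 × 10^4 g/mol.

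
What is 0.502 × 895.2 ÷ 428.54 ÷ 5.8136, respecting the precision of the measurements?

0.502 × 895.2 ÷ 428.54 ÷ 5.8136 = 0.180379541305…
Multiplication/division keeps the fewest significant figures: 0.502 → 3 s.f., 895.2 → 4 s.f., 428.54 → 5 s.f., 5.8136 → 5 s.f.; limit is 3.
Rounded to 3 significant figures: 0.180.

0.180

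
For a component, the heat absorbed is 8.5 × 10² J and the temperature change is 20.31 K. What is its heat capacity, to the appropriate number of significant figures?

heat capacity = 8.5 × 10² J ÷ 20.31 K = 41.851304776… J/K.
8.5 × 10² has 2 significant figures; 20.31 has 4.
Division/multiplication keeps the fewest: 2 significant figures.
Rounded: 42 J/K.

42 J/K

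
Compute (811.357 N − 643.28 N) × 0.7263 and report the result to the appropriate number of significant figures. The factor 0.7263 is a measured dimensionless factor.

1.221 × 10^2 N

811.357 N − 643.28 N = 168.077 N; the difference is limited to 2 decimal places (5 s.f.).
Carrying full precision, 168.077 × 0.7263 = 122.0743251 N; 0.7263 has 4 s.f., so the result keeps min(5, 4) = 4 s.f.
Rounded to 4 significant figures: 1.221 × 10^2 N.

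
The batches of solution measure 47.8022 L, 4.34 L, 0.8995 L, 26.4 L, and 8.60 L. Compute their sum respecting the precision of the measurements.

47.8022 L + 4.34 L + 0.8995 L + 26.4 L + 8.60 L = 88.0417 L.
Addition/subtraction keeps the fewest decimal places: 47.8022 → 4 decimal places, 4.34 → 2 decimal places, 0.8995 → 4 decimal places, 26.4 → 1 decimal place, 8.60 → 2 decimal places; limit is 1.
Rounded to 1 decimal place: 88.0 L.

88.0 L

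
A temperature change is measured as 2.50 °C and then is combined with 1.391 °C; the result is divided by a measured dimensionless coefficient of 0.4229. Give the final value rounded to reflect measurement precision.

2.50 °C + 1.391 °C = 3.891 °C; the sum is limited to 2 decimal places (3 s.f.).
Carrying full precision, 3.891 ÷ 0.4229 = 9.20075668007… °C; 0.4229 has 4 s.f., so the result keeps min(3, 4) = 3 s.f.
Rounded to 3 significant figures: 9.20 °C.

9.20 °C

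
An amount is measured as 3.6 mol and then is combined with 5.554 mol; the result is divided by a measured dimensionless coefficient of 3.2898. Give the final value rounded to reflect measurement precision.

2.8 mol

3.6 mol + 5.554 mol = 9.154 mol; the sum is limited to 1 decimal place (2 s.f.).
Carrying full precision, 9.154 ÷ 3.2898 = 2.78253997203… mol; 3.2898 has 5 s.f., so the result keeps min(2, 5) = 2 s.f.
Rounded to 2 significant figures: 2.8 mol.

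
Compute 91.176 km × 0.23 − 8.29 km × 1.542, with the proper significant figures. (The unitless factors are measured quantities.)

8 km

91.176 × 0.23 = 20.97048 → 21 km (2 s.f., last digit at the 10^0 place).
8.29 × 1.542 = 12.78318 → 12.8 km (3 s.f., last digit at the 10^-1 place).
Difference: 8.1873 km; keep the coarser place, 10^0.
Result: 8 km.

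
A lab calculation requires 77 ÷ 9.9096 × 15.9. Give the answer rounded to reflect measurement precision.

1.2 × 10²

77 ÷ 9.9096 × 15.9 = 123.546863647…
Multiplication/division keeps the fewest significant figures: 77 → 2 s.f., 9.9096 → 5 s.f., 15.9 → 3 s.f.; limit is 2.
Rounded to 2 significant figures: 1.2 × 10².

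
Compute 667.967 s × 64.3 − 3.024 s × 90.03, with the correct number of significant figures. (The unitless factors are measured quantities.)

667.967 × 64.3 = 42950.2781 → 4.30 × 10⁴ s (3 s.f., last digit at the 10^2 place).
3.024 × 90.03 = 272.25072 → 272.3 s (4 s.f., last digit at the 10^-1 place).
Difference: 42678.02738 s; keep the coarser place, 10^2.
Result: 4.27 × 10⁴ s.

4.27 × 10⁴ s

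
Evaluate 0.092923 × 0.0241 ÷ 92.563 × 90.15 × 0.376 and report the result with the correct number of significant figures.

8.20 × 10^-4

0.092923 × 0.0241 ÷ 92.563 × 90.15 × 0.376 = 0.00082008037521…
Multiplication/division keeps the fewest significant figures: 0.092923 → 5 s.f., 0.0241 → 3 s.f., 92.563 → 5 s.f., 90.15 → 4 s.f., 0.376 → 3 s.f.; limit is 3.
Rounded to 3 significant figures: 8.20 × 10^-4.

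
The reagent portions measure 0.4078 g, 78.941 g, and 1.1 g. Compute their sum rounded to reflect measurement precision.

80.4 g

0.4078 g + 78.941 g + 1.1 g = 80.4488 g.
Addition/subtraction keeps the fewest decimal places: 0.4078 → 4 decimal places, 78.941 → 3 decimal places, 1.1 → 1 decimal place; limit is 1.
Rounded to 1 decimal place: 80.4 g.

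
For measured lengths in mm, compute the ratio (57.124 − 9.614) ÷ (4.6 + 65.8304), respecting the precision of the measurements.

0.675

57.124 − 9.614 = 47.510, limited to 3 d.p. → 5 s.f.; 4.6 + 65.8304 = 70.4304, limited to 1 d.p. → 3 s.f.
Carrying full precision, 47.510 ÷ 70.4304 = 0.674566664395…; keep min(5, 3) = 3 s.f.
Rounded to 3 significant figures: 0.675.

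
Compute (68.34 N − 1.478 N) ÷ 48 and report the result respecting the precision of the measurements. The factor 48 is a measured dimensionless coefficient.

1.4 N

68.34 N − 1.478 N = 66.862 N; the difference is limited to 2 decimal places (4 s.f.).
Carrying full precision, 66.862 ÷ 48 = 1.39295833333… N; 48 has 2 s.f., so the result keeps min(4, 2) = 2 s.f.
Rounded to 2 significant figures: 1.4 N.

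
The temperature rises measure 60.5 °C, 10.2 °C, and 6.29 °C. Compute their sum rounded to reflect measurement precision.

77.0 °C

60.5 °C + 10.2 °C + 6.29 °C = 76.99 °C.
Addition/subtraction keeps the fewest decimal places: 60.5 → 1 decimal place, 10.2 → 1 decimal place, 6.29 → 2 decimal places; limit is 1.
Rounded to 1 decimal place: 77.0 °C.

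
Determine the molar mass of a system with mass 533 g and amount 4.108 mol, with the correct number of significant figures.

1.30 × 10^2 g/mol

molar mass = 533 g ÷ 4.108 mol = 129.746835443… g/mol.
533 has 3 significant figures; 4.108 has 4.
Division/multiplication keeps the fewest: 3 significant figures.
Rounded: 1.30 × 10^2 g/mol.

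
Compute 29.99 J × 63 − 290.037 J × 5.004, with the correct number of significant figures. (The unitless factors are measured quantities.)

29.99 × 63 = 1889.37 → 1.9 × 10^3 J (2 s.f., last digit at the 10^2 place).
290.037 × 5.004 = 1451.345148 → 1451 J (4 s.f., last digit at the 10^0 place).
Difference: 438.024852 J; keep the coarser place, 10^2.
Result: 4 × 10^2 J.

4 × 10^2 J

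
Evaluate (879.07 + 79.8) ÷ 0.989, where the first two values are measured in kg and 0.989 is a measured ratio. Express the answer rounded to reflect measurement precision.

879.07 kg + 79.8 kg = 958.87 kg; the sum is limited to 1 decimal place (4 s.f.).
Carrying full precision, 958.87 ÷ 0.989 = 969.534883721… kg; 0.989 has 3 s.f., so the result keeps min(4, 3) = 3 s.f.
Rounded to 3 significant figures: 970. kg.

970. kg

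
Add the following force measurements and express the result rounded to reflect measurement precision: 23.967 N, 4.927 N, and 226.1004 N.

2.54994 × 10^2 N

23.967 N + 4.927 N + 226.1004 N = 254.9944 N.
Addition/subtraction keeps the fewest decimal places: 23.967 → 3 decimal places, 4.927 → 3 decimal places, 226.1004 → 4 decimal places; limit is 3.
Rounded to 3 decimal places: 2.54994 × 10^2 N.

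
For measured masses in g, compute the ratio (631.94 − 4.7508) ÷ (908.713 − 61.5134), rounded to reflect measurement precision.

631.94 − 4.7508 = 627.1892, limited to 2 d.p. → 5 s.f.; 908.713 − 61.5134 = 847.1996, limited to 3 d.p. → 6 s.f.
Carrying full precision, 627.1892 ÷ 847.1996 = 0.740308659258…; keep min(5, 6) = 5 s.f.
Rounded to 5 significant figures: 0.74031.

0.74031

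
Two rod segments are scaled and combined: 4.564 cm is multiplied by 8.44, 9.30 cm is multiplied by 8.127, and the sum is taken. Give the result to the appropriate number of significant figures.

114.1 cm

4.564 × 8.44 = 38.52016 → 38.5 cm (3 s.f., last digit at the 10^-1 place).
9.30 × 8.127 = 75.5811 → 75.6 cm (3 s.f., last digit at the 10^-1 place).
Sum: 114.10126 cm; keep the coarser place, 10^-1.
Result: 114.1 cm.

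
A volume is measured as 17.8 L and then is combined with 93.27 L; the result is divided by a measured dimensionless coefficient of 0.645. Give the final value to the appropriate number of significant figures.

172 L

17.8 L + 93.27 L = 111.07 L; the sum is limited to 1 decimal place (4 s.f.).
Carrying full precision, 111.07 ÷ 0.645 = 172.201550388… L; 0.645 has 3 s.f., so the result keeps min(4, 3) = 3 s.f.
Rounded to 3 significant figures: 172 L.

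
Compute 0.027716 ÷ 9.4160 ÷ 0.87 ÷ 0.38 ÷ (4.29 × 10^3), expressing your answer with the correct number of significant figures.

2.1 × 10^-6

0.027716 ÷ 9.4160 ÷ 0.87 ÷ 0.38 ÷ (4.29 × 10^3) = 0.00000207541026967…
Multiplication/division keeps the fewest significant figures: 0.027716 → 5 s.f., 9.4160 → 5 s.f., 0.87 → 2 s.f., 0.38 → 2 s.f., 4.29 × 10^3 → 3 s.f.; limit is 2.
Rounded to 2 significant figures: 2.1 × 10^-6.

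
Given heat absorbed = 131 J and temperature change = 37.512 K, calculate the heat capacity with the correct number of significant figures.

heat capacity = 131 J ÷ 37.512 K = 3.49221582427… J/K.
131 has 3 significant figures; 37.512 has 5.
Division/multiplication keeps the fewest: 3 significant figures.
Rounded: 3.49 J/K.

3.49 J/K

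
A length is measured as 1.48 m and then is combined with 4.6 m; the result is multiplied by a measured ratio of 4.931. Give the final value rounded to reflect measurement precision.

30. m

1.48 m + 4.6 m = 6.08 m; the sum is limited to 1 decimal place (2 s.f.).
Carrying full precision, 6.08 × 4.931 = 29.98048 m; 4.931 has 4 s.f., so the result keeps min(2, 4) = 2 s.f.
Rounded to 2 significant figures: 30. m.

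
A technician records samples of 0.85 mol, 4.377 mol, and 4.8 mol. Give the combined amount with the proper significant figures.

0.85 mol + 4.377 mol + 4.8 mol = 10.027 mol.
Addition/subtraction keeps the fewest decimal places: 0.85 → 2 decimal places, 4.377 → 3 decimal places, 4.8 → 1 decimal place; limit is 1.
Rounded to 1 decimal place: 10.0 mol.

10.0 mol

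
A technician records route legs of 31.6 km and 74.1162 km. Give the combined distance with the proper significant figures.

105.7 km

31.6 km + 74.1162 km = 105.7162 km.
Addition/subtraction keeps the fewest decimal places: 31.6 → 1 decimal place, 74.1162 → 4 decimal places; limit is 1.
Rounded to 1 decimal place: 105.7 km.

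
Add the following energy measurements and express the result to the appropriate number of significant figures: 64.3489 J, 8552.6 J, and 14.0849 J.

8631.0 J

64.3489 J + 8552.6 J + 14.0849 J = 8631.0338 J.
Addition/subtraction keeps the fewest decimal places: 64.3489 → 4 decimal places, 8552.6 → 1 decimal place, 14.0849 → 4 decimal places; limit is 1.
Rounded to 1 decimal place: 8631.0 J.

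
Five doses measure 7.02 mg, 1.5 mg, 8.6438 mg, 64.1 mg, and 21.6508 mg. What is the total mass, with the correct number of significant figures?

102.9 mg

7.02 mg + 1.5 mg + 8.6438 mg + 64.1 mg + 21.6508 mg = 102.9146 mg.
Addition/subtraction keeps the fewest decimal places: 7.02 → 2 decimal places, 1.5 → 1 decimal place, 8.6438 → 4 decimal places, 64.1 → 1 decimal place, 21.6508 → 4 decimal places; limit is 1.
Rounded to 1 decimal place: 102.9 mg.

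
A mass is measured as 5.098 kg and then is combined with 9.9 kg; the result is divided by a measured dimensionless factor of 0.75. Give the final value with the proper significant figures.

5.098 kg + 9.9 kg = 14.998 kg; the sum is limited to 1 decimal place (3 s.f.).
Carrying full precision, 14.998 ÷ 0.75 = 19.9973333333… kg; 0.75 has 2 s.f., so the result keeps min(3, 2) = 2 s.f.
Rounded to 2 significant figures: 2.0 × 10¹ kg.

2.0 × 10¹ kg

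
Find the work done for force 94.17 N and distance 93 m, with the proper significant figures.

8.8 × 10^3 J

work done = 94.17 N × 93 m = 8757.81 J.
94.17 has 4 significant figures; 93 has 2.
Division/multiplication keeps the fewest: 2 significant figures.
Rounded: 8.8 × 10^3 J.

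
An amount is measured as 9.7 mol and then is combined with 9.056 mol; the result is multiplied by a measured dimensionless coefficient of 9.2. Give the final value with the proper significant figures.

1.7 × 10² mol

9.7 mol + 9.056 mol = 18.756 mol; the sum is limited to 1 decimal place (3 s.f.).
Carrying full precision, 18.756 × 9.2 = 172.5552 mol; 9.2 has 2 s.f., so the result keeps min(3, 2) = 2 s.f.
Rounded to 2 significant figures: 1.7 × 10² mol.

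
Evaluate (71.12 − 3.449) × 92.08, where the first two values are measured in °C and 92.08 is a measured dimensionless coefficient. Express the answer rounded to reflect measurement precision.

71.12 °C − 3.449 °C = 67.671 °C; the difference is limited to 2 decimal places (4 s.f.).
Carrying full precision, 67.671 × 92.08 = 6231.14568 °C; 92.08 has 4 s.f., so the result keeps min(4, 4) = 4 s.f.
Rounded to 4 significant figures: 6231 °C.

6231 °C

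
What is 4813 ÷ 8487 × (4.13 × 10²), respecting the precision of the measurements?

4813 ÷ 8487 × (4.13 × 10²) = 234.213385177…
Multiplication/division keeps the fewest significant figures: 4813 → 4 s.f., 8487 → 4 s.f., 4.13 × 10² → 3 s.f.; limit is 3.
Rounded to 3 significant figures: 234.

234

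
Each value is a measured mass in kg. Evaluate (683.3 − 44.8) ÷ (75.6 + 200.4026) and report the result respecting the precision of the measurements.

683.3 − 44.8 = 638.5, limited to 1 d.p. → 4 s.f.; 75.6 + 200.4026 = 276.0026, limited to 1 d.p. → 4 s.f.
Carrying full precision, 638.5 ÷ 276.0026 = 2.31338400435…; keep min(4, 4) = 4 s.f.
Rounded to 4 significant figures: 2.313.

2.313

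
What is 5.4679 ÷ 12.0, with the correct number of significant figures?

0.456

5.4679 ÷ 12.0 = 0.455658333333…
Multiplication/division keeps the fewest significant figures: 5.4679 → 5 s.f., 12.0 → 3 s.f.; limit is 3.
Rounded to 3 significant figures: 0.456.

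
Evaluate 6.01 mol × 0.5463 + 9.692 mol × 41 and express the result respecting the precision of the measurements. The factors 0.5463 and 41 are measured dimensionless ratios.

4.0 × 10² mol

6.01 × 0.5463 = 3.283263 → 3.28 mol (3 s.f., last digit at the 10^-2 place).
9.692 × 41 = 397.372 → 4.0 × 10² mol (2 s.f., last digit at the 10^1 place).
Sum: 400.655263 mol; keep the coarser place, 10^1.
Result: 4.0 × 10² mol.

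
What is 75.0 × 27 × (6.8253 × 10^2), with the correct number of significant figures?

75.0 × 27 × (6.8253 × 10^2) = 1382123.25
Multiplication/division keeps the fewest significant figures: 75.0 → 3 s.f., 27 → 2 s.f., 6.8253 × 10^2 → 5 s.f.; limit is 2.
Rounded to 2 significant figures: 1.4 × 10^6.

1.4 × 10^6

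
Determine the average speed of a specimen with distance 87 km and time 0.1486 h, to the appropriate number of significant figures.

5.9 × 10² km/h

average speed = 87 km ÷ 0.1486 h = 585.464333782… km/h.
87 has 2 significant figures; 0.1486 has 4.
Division/multiplication keeps the fewest: 2 significant figures.
Rounded: 5.9 × 10² km/h.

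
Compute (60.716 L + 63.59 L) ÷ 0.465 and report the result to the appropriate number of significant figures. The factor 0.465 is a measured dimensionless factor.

60.716 L + 63.59 L = 124.306 L; the sum is limited to 2 decimal places (5 s.f.).
Carrying full precision, 124.306 ÷ 0.465 = 267.324731183… L; 0.465 has 3 s.f., so the result keeps min(5, 3) = 3 s.f.
Rounded to 3 significant figures: 267 L.

267 L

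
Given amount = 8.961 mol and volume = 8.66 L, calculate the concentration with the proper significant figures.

concentration = 8.961 mol ÷ 8.66 L = 1.03475750577… mol/L.
8.961 has 4 significant figures; 8.66 has 3.
Division/multiplication keeps the fewest: 3 significant figures.
Rounded: 1.03 mol/L.

1.03 mol/L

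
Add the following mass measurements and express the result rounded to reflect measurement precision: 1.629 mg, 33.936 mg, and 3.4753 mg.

1.629 mg + 33.936 mg + 3.4753 mg = 39.0403 mg.
Addition/subtraction keeps the fewest decimal places: 1.629 → 3 decimal places, 33.936 → 3 decimal places, 3.4753 → 4 decimal places; limit is 3.
Rounded to 3 decimal places: 39.040 mg.

39.040 mg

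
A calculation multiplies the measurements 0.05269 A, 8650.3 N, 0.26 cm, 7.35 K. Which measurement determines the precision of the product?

0.26 cm

0.05269 A → 4 s.f.; 8650.3 N → 5 s.f.; 0.26 cm → 2 s.f.; 7.35 K → 3 s.f.
The fewest is 2 significant figures, from 0.26 cm.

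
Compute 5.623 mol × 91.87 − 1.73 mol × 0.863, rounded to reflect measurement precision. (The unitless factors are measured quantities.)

5.623 × 91.87 = 516.58501 → 516.6 mol (4 s.f., last digit at the 10^-1 place).
1.73 × 0.863 = 1.49299 → 1.49 mol (3 s.f., last digit at the 10^-2 place).
Difference: 515.09202 mol; keep the coarser place, 10^-1.
Result: 515.1 mol.

515.1 mol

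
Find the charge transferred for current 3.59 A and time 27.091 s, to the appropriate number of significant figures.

charge transferred = 3.59 A × 27.091 s = 97.25669 C.
3.59 has 3 significant figures; 27.091 has 5.
Division/multiplication keeps the fewest: 3 significant figures.
Rounded: 97.3 C.

97.3 C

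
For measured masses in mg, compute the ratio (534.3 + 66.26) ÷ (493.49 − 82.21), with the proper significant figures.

534.3 + 66.26 = 600.56, limited to 1 d.p. → 4 s.f.; 493.49 − 82.21 = 411.28, limited to 2 d.p. → 5 s.f.
Carrying full precision, 600.56 ÷ 411.28 = 1.46022174674…; keep min(4, 5) = 4 s.f.
Rounded to 4 significant figures: 1.460.

1.460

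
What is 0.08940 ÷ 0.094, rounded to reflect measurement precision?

0.08940 ÷ 0.094 = 0.951063829787…
Multiplication/division keeps the fewest significant figures: 0.08940 → 4 s.f., 0.094 → 2 s.f.; limit is 2.
Rounded to 2 significant figures: 0.95.

0.95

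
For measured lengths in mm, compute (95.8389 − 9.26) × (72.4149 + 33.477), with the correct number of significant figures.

95.8389 − 9.26 = 86.5789, limited to 2 d.p. → 4 s.f.; 72.4149 + 33.477 = 105.8919, limited to 3 d.p. → 6 s.f.
Carrying full precision, 86.5789 × 105.8919 = 9168.00422091; keep min(4, 6) = 4 s.f.
Rounded to 4 significant figures: 9168 mm².

9168 mm²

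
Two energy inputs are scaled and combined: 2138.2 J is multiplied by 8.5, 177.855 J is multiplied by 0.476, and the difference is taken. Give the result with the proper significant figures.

1.8 × 10^4 J

2138.2 × 8.5 = 18174.7 → 1.8 × 10^4 J (2 s.f., last digit at the 10^3 place).
177.855 × 0.476 = 84.65898 → 84.7 J (3 s.f., last digit at the 10^-1 place).
Difference: 18090.04102 J; keep the coarser place, 10^3.
Result: 1.8 × 10^4 J.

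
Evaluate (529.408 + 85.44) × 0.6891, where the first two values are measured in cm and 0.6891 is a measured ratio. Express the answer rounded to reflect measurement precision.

529.408 cm + 85.44 cm = 614.848 cm; the sum is limited to 2 decimal places (5 s.f.).
Carrying full precision, 614.848 × 0.6891 = 423.6917568 cm; 0.6891 has 4 s.f., so the result keeps min(5, 4) = 4 s.f.
Rounded to 4 significant figures: 423.7 cm.

423.7 cm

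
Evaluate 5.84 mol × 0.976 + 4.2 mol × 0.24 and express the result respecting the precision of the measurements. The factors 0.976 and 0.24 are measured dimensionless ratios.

5.84 × 0.976 = 5.69984 → 5.70 mol (3 s.f., last digit at the 10^-2 place).
4.2 × 0.24 = 1.008 → 1.0 mol (2 s.f., last digit at the 10^-1 place).
Sum: 6.70784 mol; keep the coarser place, 10^-1.
Result: 6.7 mol.

6.7 mol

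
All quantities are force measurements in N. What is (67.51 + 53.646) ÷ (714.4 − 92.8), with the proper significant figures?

67.51 + 53.646 = 121.156, limited to 2 d.p. → 5 s.f.; 714.4 − 92.8 = 621.6, limited to 1 d.p. → 4 s.f.
Carrying full precision, 121.156 ÷ 621.6 = 0.19490990991…; keep min(5, 4) = 4 s.f.
Rounded to 4 significant figures: 0.1949.

0.1949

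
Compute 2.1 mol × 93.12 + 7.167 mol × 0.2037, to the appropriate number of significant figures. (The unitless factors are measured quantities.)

2.1 × 93.12 = 195.552 → 2.0 × 10^2 mol (2 s.f., last digit at the 10^1 place).
7.167 × 0.2037 = 1.4599179 → 1.460 mol (4 s.f., last digit at the 10^-3 place).
Sum: 197.0119179 mol; keep the coarser place, 10^1.
Result: 2.0 × 10^2 mol.

2.0 × 10^2 mol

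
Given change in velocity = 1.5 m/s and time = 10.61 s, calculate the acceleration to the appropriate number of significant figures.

0.14 m/s²

acceleration = 1.5 m/s ÷ 10.61 s = 0.14137606032… m/s².
1.5 has 2 significant figures; 10.61 has 4.
Division/multiplication keeps the fewest: 2 significant figures.
Rounded: 0.14 m/s².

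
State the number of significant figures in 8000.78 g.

8000.78: zeros between nonzero digits are significant.

6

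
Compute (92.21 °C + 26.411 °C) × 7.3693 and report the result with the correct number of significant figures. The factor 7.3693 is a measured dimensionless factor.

92.21 °C + 26.411 °C = 118.621 °C; the sum is limited to 2 decimal places (5 s.f.).
Carrying full precision, 118.621 × 7.3693 = 874.1537353 °C; 7.3693 has 5 s.f., so the result keeps min(5, 5) = 5 s.f.
Rounded to 5 significant figures: 874.15 °C.

874.15 °C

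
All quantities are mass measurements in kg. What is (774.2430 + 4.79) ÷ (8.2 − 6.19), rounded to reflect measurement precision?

774.2430 + 4.79 = 779.0330, limited to 2 d.p. → 5 s.f.; 8.2 − 6.19 = 2.01, limited to 1 d.p. → 2 s.f.
Carrying full precision, 779.0330 ÷ 2.01 = 387.578606965…; keep min(5, 2) = 2 s.f.
Rounded to 2 significant figures: 3.9 × 10^2.

3.9 × 10^2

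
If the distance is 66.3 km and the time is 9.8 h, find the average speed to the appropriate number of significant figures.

average speed = 66.3 km ÷ 9.8 h = 6.76530612245… km/h.
66.3 has 3 significant figures; 9.8 has 2.
Division/multiplication keeps the fewest: 2 significant figures.
Rounded: 6.8 km/h.

6.8 km/h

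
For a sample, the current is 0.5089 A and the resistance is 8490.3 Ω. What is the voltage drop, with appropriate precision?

voltage drop = 0.5089 A × 8490.3 Ω = 4320.71367 V.
0.5089 has 4 significant figures; 8490.3 has 5.
Division/multiplication keeps the fewest: 4 significant figures.
Rounded: 4321 V.

4321 V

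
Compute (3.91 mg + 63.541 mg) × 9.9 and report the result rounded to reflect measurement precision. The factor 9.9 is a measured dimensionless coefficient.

3.91 mg + 63.541 mg = 67.451 mg; the sum is limited to 2 decimal places (4 s.f.).
Carrying full precision, 67.451 × 9.9 = 667.7649 mg; 9.9 has 2 s.f., so the result keeps min(4, 2) = 2 s.f.
Rounded to 2 significant figures: 6.7 × 10^2 mg.

6.7 × 10^2 mg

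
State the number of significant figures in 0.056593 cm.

0.056593: leading zeros are not significant.

5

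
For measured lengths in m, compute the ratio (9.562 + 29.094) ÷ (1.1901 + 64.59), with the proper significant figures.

9.562 + 29.094 = 38.656, limited to 3 d.p. → 5 s.f.; 1.1901 + 64.59 = 65.7801, limited to 2 d.p. → 4 s.f.
Carrying full precision, 38.656 ÷ 65.7801 = 0.587654929074…; keep min(5, 4) = 4 s.f.
Rounded to 4 significant figures: 0.5877.

0.5877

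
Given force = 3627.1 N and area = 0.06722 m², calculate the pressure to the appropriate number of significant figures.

5.396 × 10⁴ Pa

pressure = 3627.1 N ÷ 0.06722 m² = 53958.6432609… Pa.
3627.1 has 5 significant figures; 0.06722 has 4.
Division/multiplication keeps the fewest: 4 significant figures.
Rounded: 5.396 × 10⁴ Pa.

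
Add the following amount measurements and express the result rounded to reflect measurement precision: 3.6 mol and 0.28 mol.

3.9 mol

3.6 mol + 0.28 mol = 3.88 mol.
Addition/subtraction keeps the fewest decimal places: 3.6 → 1 decimal place, 0.28 → 2 decimal places; limit is 1.
Rounded to 1 decimal place: 3.9 mol.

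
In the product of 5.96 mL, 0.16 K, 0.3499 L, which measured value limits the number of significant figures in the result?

5.96 mL → 3 s.f.; 0.16 K → 2 s.f.; 0.3499 L → 4 s.f.
The fewest is 2 significant figures, from 0.16 K.

0.16 K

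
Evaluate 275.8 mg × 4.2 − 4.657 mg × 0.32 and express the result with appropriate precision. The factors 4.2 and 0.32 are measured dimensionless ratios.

1.2 × 10³ mg

275.8 × 4.2 = 1158.36 → 1.2 × 10³ mg (2 s.f., last digit at the 10^2 place).
4.657 × 0.32 = 1.49024 → 1.5 mg (2 s.f., last digit at the 10^-1 place).
Difference: 1156.86976 mg; keep the coarser place, 10^2.
Result: 1.2 × 10³ mg.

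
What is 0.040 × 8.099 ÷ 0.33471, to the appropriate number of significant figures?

0.97

0.040 × 8.099 ÷ 0.33471 = 0.967882644677…
Multiplication/division keeps the fewest significant figures: 0.040 → 2 s.f., 8.099 → 4 s.f., 0.33471 → 5 s.f.; limit is 2.
Rounded to 2 significant figures: 0.97.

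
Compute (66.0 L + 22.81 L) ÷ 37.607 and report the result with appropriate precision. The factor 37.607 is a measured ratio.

66.0 L + 22.81 L = 88.81 L; the sum is limited to 1 decimal place (3 s.f.).
Carrying full precision, 88.81 ÷ 37.607 = 2.36152843885… L; 37.607 has 5 s.f., so the result keeps min(3, 5) = 3 s.f.
Rounded to 3 significant figures: 2.36 L.

2.36 L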